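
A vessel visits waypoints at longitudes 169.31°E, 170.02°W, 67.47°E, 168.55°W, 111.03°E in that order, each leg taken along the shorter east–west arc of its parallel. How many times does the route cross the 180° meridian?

Leg 1: +169.31° → -170.02°, shortest Δλ = 20.67° (east) — crosses 180°.
Leg 2: -170.02° → +67.47°, shortest Δλ = -122.51° (west) — crosses 180°.
Leg 3: +67.47° → -168.55°, shortest Δλ = 123.98° (east) — crosses 180°.
Leg 4: -168.55° → +111.03°, shortest Δλ = -80.42° (west) — crosses 180°.
Total crossings: 4.

4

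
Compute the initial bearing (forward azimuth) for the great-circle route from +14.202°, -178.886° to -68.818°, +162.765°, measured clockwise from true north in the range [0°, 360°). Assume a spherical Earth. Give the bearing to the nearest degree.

Δλ = 162.765 − -178.886 = 341.651°; wrapped into (−180°, 180°]: -18.349°.
θ = atan2( sin Δλ · cos φ₂ , cos φ₁ · sin φ₂ − sin φ₁ · cos φ₂ · cos Δλ )
  = atan2(-0.11375, -0.98808) = -173.433° → normalised to [0°, 360°): 186.567°.

187°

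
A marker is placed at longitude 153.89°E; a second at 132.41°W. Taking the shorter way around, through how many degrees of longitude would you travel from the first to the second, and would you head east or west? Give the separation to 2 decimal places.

Raw difference: -132.41 − 153.89 = -286.3°.
Normalise into (−180°, 180°]: -286.3° + 360° = 73.7°.
Positive ⇒ the second point lies to the east; separation 73.70°.

73.70° east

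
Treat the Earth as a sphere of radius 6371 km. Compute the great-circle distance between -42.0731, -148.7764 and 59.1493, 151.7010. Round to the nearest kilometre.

Δλ = 151.7010 − -148.7764 = 300.4774°; wrapped into (−180°, 180°]: -59.5226°.
Δφ = 59.1493 − -42.0731 = 101.2224°.
a = sin²(Δφ/2) + cos φ₁ · cos φ₂ · sin²(Δλ/2) = 0.691101.
c = 2·atan2(√a, √(1−a)) = 1.96297 rad → d = 6371·c ≈ 12506.11 km.

12506 km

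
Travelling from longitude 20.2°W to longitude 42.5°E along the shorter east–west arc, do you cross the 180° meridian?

Signed shortest Δλ = ((42.5 − -20.2 + 180) mod 360) − 180 = 62.7°.
Going east by 62.7° from -20.2° reaches +42.5° without touching 180°.

No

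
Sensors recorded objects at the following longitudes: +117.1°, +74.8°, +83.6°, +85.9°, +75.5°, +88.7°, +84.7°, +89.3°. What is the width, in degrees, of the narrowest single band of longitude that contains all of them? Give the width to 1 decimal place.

Sort the longitudes: +74.8°, +75.5°, +83.6°, +84.7°, +85.9°, +88.7°, +89.3°, +117.1°.
Eastward gaps between consecutive values (wrapping around): 0.7°, 8.1°, 1.1°, 1.2°, 2.8°, 0.6°, 27.8°, 317.7°.
Largest gap = 317.7° ⇒ minimal covering band is its complement: 360° − 317.7° = 42.3°.
Band runs from +74.8° eastward to +117.1°.

42.3°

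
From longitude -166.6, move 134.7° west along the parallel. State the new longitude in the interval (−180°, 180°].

+58.7°

Start at -166.6°; shift −134.7° → -301.3°.
-301.3° lies outside (−180°, 180°]; add 360° → +58.7°.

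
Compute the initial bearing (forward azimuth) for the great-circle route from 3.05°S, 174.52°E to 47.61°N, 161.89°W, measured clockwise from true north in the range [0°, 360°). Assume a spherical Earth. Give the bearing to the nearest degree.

Δλ = -161.89 − 174.52 = -336.41°; wrapped into (−180°, 180°]: 23.59°.
θ = atan2( sin Δλ · cos φ₂ , cos φ₁ · sin φ₂ − sin φ₁ · cos φ₂ · cos Δλ )
  = atan2(0.26980, 0.77040) = 19.300° → normalised to [0°, 360°): 19.300°.

19°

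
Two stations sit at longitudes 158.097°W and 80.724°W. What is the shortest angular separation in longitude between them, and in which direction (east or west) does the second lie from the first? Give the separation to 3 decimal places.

Raw difference: -80.724 − -158.097 = 77.373°.
Normalise into (−180°, 180°]: 77.373° stays 77.373°.
Positive ⇒ the second point lies to the east; separation 77.373°.

77.373° east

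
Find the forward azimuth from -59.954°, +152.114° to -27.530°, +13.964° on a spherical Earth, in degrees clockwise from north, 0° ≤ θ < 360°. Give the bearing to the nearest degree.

Δλ = 13.964 − 152.114 = -138.150°.
θ = atan2( sin Δλ · cos φ₂ , cos φ₁ · sin φ₂ − sin φ₁ · cos φ₂ · cos Δλ )
  = atan2(-0.59164, -0.80321) = -143.625° → normalised to [0°, 360°): 216.375°.

216°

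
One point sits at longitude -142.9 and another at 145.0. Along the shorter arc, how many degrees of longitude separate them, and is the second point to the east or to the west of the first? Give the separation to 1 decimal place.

72.1° west

Raw difference: 145.0 − -142.9 = 287.9°.
Normalise into (−180°, 180°]: 287.9° − 360° = -72.1°.
Negative ⇒ the second point lies to the west; separation 72.1°.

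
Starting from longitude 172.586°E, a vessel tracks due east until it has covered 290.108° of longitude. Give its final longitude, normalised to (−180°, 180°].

Start at +172.586°; shift +290.108° → +462.694°.
+462.694° lies outside (−180°, 180°]; subtract 360° → +102.694°.

102.694°E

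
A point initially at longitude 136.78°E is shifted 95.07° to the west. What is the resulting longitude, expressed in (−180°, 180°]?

41.71°E

Start at +136.78°; shift −95.07° → +41.71°.
+41.71° already lies in (−180°, 180°].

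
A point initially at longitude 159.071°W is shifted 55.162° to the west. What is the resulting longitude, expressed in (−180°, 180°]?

Start at -159.071°; shift −55.162° → -214.233°.
-214.233° lies outside (−180°, 180°]; add 360° → +145.767°.

145.767°E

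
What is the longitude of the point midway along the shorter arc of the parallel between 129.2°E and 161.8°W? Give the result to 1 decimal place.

Signed shortest Δλ from +129.2° to -161.8° is +69.0°.
Midpoint longitude = +129.2° + (+69.0°)/2 = +129.2° + 34.5° = +163.7°.
(The naïve average (+129.2 + -161.8)/2 = -16.3° is on the wrong side of the globe.)

163.7°E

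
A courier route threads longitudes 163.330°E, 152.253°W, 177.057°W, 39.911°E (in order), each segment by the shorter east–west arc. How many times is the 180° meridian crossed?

Leg 1: +163.330° → -152.253°, shortest Δλ = 44.417° (east) — crosses 180°.
Leg 2: -152.253° → -177.057°, shortest Δλ = -24.804° (west) — does not cross 180°.
Leg 3: -177.057° → +39.911°, shortest Δλ = -143.032° (west) — crosses 180°.
Total crossings: 2.

2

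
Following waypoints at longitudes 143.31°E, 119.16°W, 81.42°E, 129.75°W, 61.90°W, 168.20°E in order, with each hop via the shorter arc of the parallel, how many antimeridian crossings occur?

4

Leg 1: +143.31° → -119.16°, shortest Δλ = 97.53° (east) — crosses 180°.
Leg 2: -119.16° → +81.42°, shortest Δλ = -159.42° (west) — crosses 180°.
Leg 3: +81.42° → -129.75°, shortest Δλ = 148.83° (east) — crosses 180°.
Leg 4: -129.75° → -61.90°, shortest Δλ = 67.85° (east) — does not cross 180°.
Leg 5: -61.90° → +168.20°, shortest Δλ = -129.9° (west) — crosses 180°.
Total crossings: 4.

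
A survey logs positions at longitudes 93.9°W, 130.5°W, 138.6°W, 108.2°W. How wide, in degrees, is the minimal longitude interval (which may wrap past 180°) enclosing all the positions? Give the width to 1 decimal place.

44.7°

Sort the longitudes: -138.6°, -130.5°, -108.2°, -93.9°.
Eastward gaps between consecutive values (wrapping around): 8.1°, 22.3°, 14.3°, 315.3°.
Largest gap = 315.3° ⇒ minimal covering band is its complement: 360° − 315.3° = 44.7°.
Band runs from -138.6° eastward to -93.9°.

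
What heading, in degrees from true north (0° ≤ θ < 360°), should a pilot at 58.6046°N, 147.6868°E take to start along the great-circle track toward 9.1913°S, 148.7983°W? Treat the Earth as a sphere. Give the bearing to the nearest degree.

Δλ = -148.7983 − 147.6868 = -296.4851°; wrapped into (−180°, 180°]: 63.5149°.
θ = atan2( sin Δλ · cos φ₂ , cos φ₁ · sin φ₂ − sin φ₁ · cos φ₂ · cos Δλ )
  = atan2(0.88356, -0.45900) = 117.451° → normalised to [0°, 360°): 117.451°.

117°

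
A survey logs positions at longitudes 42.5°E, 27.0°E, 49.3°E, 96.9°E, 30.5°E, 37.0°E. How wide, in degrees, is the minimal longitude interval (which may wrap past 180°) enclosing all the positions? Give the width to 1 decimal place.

69.9°

Sort the longitudes: +27.0°, +30.5°, +37.0°, +42.5°, +49.3°, +96.9°.
Eastward gaps between consecutive values (wrapping around): 3.5°, 6.5°, 5.5°, 6.8°, 47.6°, 290.1°.
Largest gap = 290.1° ⇒ minimal covering band is its complement: 360° − 290.1° = 69.9°.
Band runs from +27.0° eastward to +96.9°.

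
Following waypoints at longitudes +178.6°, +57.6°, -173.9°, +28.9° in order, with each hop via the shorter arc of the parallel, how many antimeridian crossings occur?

2

Leg 1: +178.6° → +57.6°, shortest Δλ = -121.0° (west) — does not cross 180°.
Leg 2: +57.6° → -173.9°, shortest Δλ = 128.5° (east) — crosses 180°.
Leg 3: -173.9° → +28.9°, shortest Δλ = -157.2° (west) — crosses 180°.
Total crossings: 2.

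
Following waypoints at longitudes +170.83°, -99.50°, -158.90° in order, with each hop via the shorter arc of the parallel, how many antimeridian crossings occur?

Leg 1: +170.83° → -99.50°, shortest Δλ = 89.67° (east) — crosses 180°.
Leg 2: -99.50° → -158.90°, shortest Δλ = -59.4° (west) — does not cross 180°.
Total crossings: 1.

1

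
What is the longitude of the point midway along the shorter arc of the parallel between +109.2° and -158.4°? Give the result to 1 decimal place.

Signed shortest Δλ from +109.2° to -158.4° is +92.4°.
Midpoint longitude = +109.2° + (+92.4°)/2 = +109.2° + 46.2° = +155.4°.
(The naïve average (+109.2 + -158.4)/2 = -24.6° is on the wrong side of the globe.)

+155.4°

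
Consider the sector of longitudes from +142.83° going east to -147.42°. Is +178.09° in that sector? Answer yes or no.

Band width going east from +142.83° to -147.42°: ((-147.42 − 142.83) mod 360) = 69.75°.
Offset of +178.09° east of the west edge: ((178.09 − 142.83) mod 360) = 35.26°.
35.26° ≤ 69.75° ⇒ inside.

Yes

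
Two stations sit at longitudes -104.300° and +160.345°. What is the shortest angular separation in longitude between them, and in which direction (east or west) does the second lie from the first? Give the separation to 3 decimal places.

95.355° west

Raw difference: 160.345 − -104.300 = 264.645°.
Normalise into (−180°, 180°]: 264.645° − 360° = -95.355°.
Negative ⇒ the second point lies to the west; separation 95.355°.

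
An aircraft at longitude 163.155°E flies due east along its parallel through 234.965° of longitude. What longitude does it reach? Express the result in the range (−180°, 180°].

38.120°E

Start at +163.155°; shift +234.965° → +398.120°.
+398.120° lies outside (−180°, 180°]; subtract 360° → +38.120°.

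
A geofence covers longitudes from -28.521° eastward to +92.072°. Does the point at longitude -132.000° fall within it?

Band width going east from -28.521° to +92.072°: ((92.072 − -28.521) mod 360) = 120.593°.
Offset of -132.000° east of the west edge: ((-132.000 − -28.521) mod 360) = 256.521°.
256.521° > 120.593° ⇒ outside.

No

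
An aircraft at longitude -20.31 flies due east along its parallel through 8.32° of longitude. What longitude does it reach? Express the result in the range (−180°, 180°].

Start at -20.31°; shift +8.32° → -11.99°.
-11.99° already lies in (−180°, 180°].

-11.99°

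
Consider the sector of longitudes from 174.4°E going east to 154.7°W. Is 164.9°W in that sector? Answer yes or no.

Yes

Band width going east from +174.4° to -154.7°: ((-154.7 − 174.4) mod 360) = 30.9°.
Offset of -164.9° east of the west edge: ((-164.9 − 174.4) mod 360) = 20.7°.
20.7° ≤ 30.9° ⇒ inside.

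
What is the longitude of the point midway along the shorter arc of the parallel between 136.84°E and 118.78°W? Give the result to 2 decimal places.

Signed shortest Δλ from +136.84° to -118.78° is +104.38°.
Midpoint longitude = +136.84° + (+104.38°)/2 = +136.84° + 52.19° = +189.03°.
Normalise into (−180°, 180°]: -170.97°.
(The naïve average (+136.84 + -118.78)/2 = 9.03° is on the wrong side of the globe.)

170.97°W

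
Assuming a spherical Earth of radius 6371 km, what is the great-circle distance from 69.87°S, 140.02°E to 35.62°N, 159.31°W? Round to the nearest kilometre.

12698 km

Δλ = -159.31 − 140.02 = -299.33°; wrapped into (−180°, 180°]: 60.67°.
Δφ = 35.62 − -69.87 = 105.49°.
a = sin²(Δφ/2) + cos φ₁ · cos φ₂ · sin²(Δλ/2) = 0.704896.
c = 2·atan2(√a, √(1−a)) = 1.99302 rad → d = 6371·c ≈ 12697.55 km.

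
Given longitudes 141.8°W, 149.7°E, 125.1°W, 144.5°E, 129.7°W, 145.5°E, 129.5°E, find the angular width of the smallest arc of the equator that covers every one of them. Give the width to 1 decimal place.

105.4°

Sort the longitudes: -141.8°, -129.7°, -125.1°, +129.5°, +144.5°, +145.5°, +149.7°.
Eastward gaps between consecutive values (wrapping around): 12.1°, 4.6°, 254.6°, 15.0°, 1.0°, 4.2°, 68.5°.
Largest gap = 254.6° ⇒ minimal covering band is its complement: 360° − 254.6° = 105.4°.
Band runs from +129.5° eastward to -125.1°, crossing the antimeridian.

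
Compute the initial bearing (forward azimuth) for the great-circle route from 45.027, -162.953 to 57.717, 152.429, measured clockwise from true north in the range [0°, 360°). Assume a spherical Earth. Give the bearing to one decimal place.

311.2°

Δλ = 152.429 − -162.953 = 315.382°; wrapped into (−180°, 180°]: -44.618°.
θ = atan2( sin Δλ · cos φ₂ , cos φ₁ · sin φ₂ − sin φ₁ · cos φ₂ · cos Δλ )
  = atan2(-0.37514, 0.32857) = -48.786° → normalised to [0°, 360°): 311.214°.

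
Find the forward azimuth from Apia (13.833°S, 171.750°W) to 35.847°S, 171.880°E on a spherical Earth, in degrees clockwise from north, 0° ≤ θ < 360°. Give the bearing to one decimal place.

210.8°

Δλ = 171.880 − -171.750 = 343.630°; wrapped into (−180°, 180°]: -16.370°.
θ = atan2( sin Δλ · cos φ₂ , cos φ₁ · sin φ₂ − sin φ₁ · cos φ₂ · cos Δλ )
  = atan2(-0.22845, -0.38269) = -149.164° → normalised to [0°, 360°): 210.836°.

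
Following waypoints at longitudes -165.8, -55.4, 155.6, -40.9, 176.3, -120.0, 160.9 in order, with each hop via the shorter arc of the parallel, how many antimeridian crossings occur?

5

Leg 1: -165.8° → -55.4°, shortest Δλ = 110.4° (east) — does not cross 180°.
Leg 2: -55.4° → +155.6°, shortest Δλ = -149.0° (west) — crosses 180°.
Leg 3: +155.6° → -40.9°, shortest Δλ = 163.5° (east) — crosses 180°.
Leg 4: -40.9° → +176.3°, shortest Δλ = -142.8° (west) — crosses 180°.
Leg 5: +176.3° → -120.0°, shortest Δλ = 63.7° (east) — crosses 180°.
Leg 6: -120.0° → +160.9°, shortest Δλ = -79.1° (west) — crosses 180°.
Total crossings: 5.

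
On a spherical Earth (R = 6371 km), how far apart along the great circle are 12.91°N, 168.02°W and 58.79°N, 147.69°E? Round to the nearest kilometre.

Δλ = 147.69 − -168.02 = 315.71°; wrapped into (−180°, 180°]: -44.29°.
Δφ = 58.79 − 12.91 = 45.88°.
a = sin²(Δφ/2) + cos φ₁ · cos φ₂ · sin²(Δλ/2) = 0.223686.
c = 2·atan2(√a, √(1−a)) = 0.98528 rad → d = 6371·c ≈ 6277.24 km.

6277 km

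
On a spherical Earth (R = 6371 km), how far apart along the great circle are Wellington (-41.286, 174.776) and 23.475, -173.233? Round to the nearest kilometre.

Δλ = -173.233 − 174.776 = -348.009°; wrapped into (−180°, 180°]: 11.991°.
Δφ = 23.475 − -41.286 = 64.761°.
a = sin²(Δφ/2) + cos φ₁ · cos φ₂ · sin²(Δλ/2) = 0.294322.
c = 2·atan2(√a, √(1−a)) = 1.14685 rad → d = 6371·c ≈ 7306.61 km.

7307 km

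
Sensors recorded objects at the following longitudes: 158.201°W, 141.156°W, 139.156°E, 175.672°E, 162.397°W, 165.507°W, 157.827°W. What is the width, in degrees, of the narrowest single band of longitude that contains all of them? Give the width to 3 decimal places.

Sort the longitudes: -165.507°, -162.397°, -158.201°, -157.827°, -141.156°, +139.156°, +175.672°.
Eastward gaps between consecutive values (wrapping around): 3.110°, 4.196°, 0.374°, 16.671°, 280.312°, 36.516°, 18.821°.
Largest gap = 280.312° ⇒ minimal covering band is its complement: 360° − 280.312° = 79.688°.
Band runs from +139.156° eastward to -141.156°, crossing the antimeridian.

79.688°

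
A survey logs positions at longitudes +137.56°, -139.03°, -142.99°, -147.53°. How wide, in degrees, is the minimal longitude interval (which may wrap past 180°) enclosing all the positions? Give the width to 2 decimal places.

Sort the longitudes: -147.53°, -142.99°, -139.03°, +137.56°.
Eastward gaps between consecutive values (wrapping around): 4.54°, 3.96°, 276.59°, 74.91°.
Largest gap = 276.59° ⇒ minimal covering band is its complement: 360° − 276.59° = 83.41°.
Band runs from +137.56° eastward to -139.03°, crossing the antimeridian.

83.41°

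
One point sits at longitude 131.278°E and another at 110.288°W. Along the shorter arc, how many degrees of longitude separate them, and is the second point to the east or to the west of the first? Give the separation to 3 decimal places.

118.434° east

Raw difference: -110.288 − 131.278 = -241.566°.
Normalise into (−180°, 180°]: -241.566° + 360° = 118.434°.
Positive ⇒ the second point lies to the east; separation 118.434°.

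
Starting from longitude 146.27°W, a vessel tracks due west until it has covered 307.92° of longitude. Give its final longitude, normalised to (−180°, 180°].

Start at -146.27°; shift −307.92° → -454.19°.
-454.19° lies outside (−180°, 180°]; add 360° → -94.19°.

94.19°W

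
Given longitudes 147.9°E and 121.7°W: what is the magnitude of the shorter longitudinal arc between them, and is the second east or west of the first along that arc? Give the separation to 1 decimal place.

90.4° east

Raw difference: -121.7 − 147.9 = -269.6°.
Normalise into (−180°, 180°]: -269.6° + 360° = 90.4°.
Positive ⇒ the second point lies to the east; separation 90.4°.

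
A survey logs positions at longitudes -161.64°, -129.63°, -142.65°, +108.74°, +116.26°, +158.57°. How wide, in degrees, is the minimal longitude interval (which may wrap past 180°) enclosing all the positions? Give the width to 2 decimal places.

Sort the longitudes: -161.64°, -142.65°, -129.63°, +108.74°, +116.26°, +158.57°.
Eastward gaps between consecutive values (wrapping around): 18.99°, 13.02°, 238.37°, 7.52°, 42.31°, 39.79°.
Largest gap = 238.37° ⇒ minimal covering band is its complement: 360° − 238.37° = 121.63°.
Band runs from +108.74° eastward to -129.63°, crossing the antimeridian.

121.63°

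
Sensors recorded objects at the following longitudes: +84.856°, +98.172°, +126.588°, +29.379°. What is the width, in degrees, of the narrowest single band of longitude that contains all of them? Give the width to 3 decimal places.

97.209°

Sort the longitudes: +29.379°, +84.856°, +98.172°, +126.588°.
Eastward gaps between consecutive values (wrapping around): 55.477°, 13.316°, 28.416°, 262.791°.
Largest gap = 262.791° ⇒ minimal covering band is its complement: 360° − 262.791° = 97.209°.
Band runs from +29.379° eastward to +126.588°.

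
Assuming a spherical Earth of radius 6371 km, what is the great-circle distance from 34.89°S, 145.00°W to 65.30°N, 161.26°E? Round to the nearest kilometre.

12062 km

Δλ = 161.26 − -145.00 = 306.26°; wrapped into (−180°, 180°]: -53.74°.
Δφ = 65.30 − -34.89 = 100.19°.
a = sin²(Δφ/2) + cos φ₁ · cos φ₂ · sin²(Δλ/2) = 0.658473.
c = 2·atan2(√a, √(1−a)) = 1.89330 rad → d = 6371·c ≈ 12062.24 km.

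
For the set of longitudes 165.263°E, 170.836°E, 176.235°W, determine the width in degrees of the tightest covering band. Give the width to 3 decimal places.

18.502°

Sort the longitudes: -176.235°, +165.263°, +170.836°.
Eastward gaps between consecutive values (wrapping around): 341.498°, 5.573°, 12.929°.
Largest gap = 341.498° ⇒ minimal covering band is its complement: 360° − 341.498° = 18.502°.
Band runs from +165.263° eastward to -176.235°, crossing the antimeridian.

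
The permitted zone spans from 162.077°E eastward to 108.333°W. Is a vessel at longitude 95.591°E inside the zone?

No

Band width going east from +162.077° to -108.333°: ((-108.333 − 162.077) mod 360) = 89.590°.
Offset of +95.591° east of the west edge: ((95.591 − 162.077) mod 360) = 293.514°.
293.514° > 89.590° ⇒ outside.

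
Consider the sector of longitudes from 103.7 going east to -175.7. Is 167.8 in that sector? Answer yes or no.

Yes

Band width going east from +103.7° to -175.7°: ((-175.7 − 103.7) mod 360) = 80.6°.
Offset of +167.8° east of the west edge: ((167.8 − 103.7) mod 360) = 64.1°.
64.1° ≤ 80.6° ⇒ inside.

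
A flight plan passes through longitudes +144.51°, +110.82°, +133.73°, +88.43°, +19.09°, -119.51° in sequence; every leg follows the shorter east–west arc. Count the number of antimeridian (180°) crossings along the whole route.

Leg 1: +144.51° → +110.82°, shortest Δλ = -33.69° (west) — does not cross 180°.
Leg 2: +110.82° → +133.73°, shortest Δλ = 22.91° (east) — does not cross 180°.
Leg 3: +133.73° → +88.43°, shortest Δλ = -45.3° (west) — does not cross 180°.
Leg 4: +88.43° → +19.09°, shortest Δλ = -69.34° (west) — does not cross 180°.
Leg 5: +19.09° → -119.51°, shortest Δλ = -138.6° (west) — does not cross 180°.
Total crossings: 0.

0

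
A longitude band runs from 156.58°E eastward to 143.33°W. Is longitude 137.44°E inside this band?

No

Band width going east from +156.58° to -143.33°: ((-143.33 − 156.58) mod 360) = 60.09°.
Offset of +137.44° east of the west edge: ((137.44 − 156.58) mod 360) = 340.86°.
340.86° > 60.09° ⇒ outside.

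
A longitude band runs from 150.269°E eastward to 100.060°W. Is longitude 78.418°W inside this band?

Band width going east from +150.269° to -100.060°: ((-100.060 − 150.269) mod 360) = 109.671°.
Offset of -78.418° east of the west edge: ((-78.418 − 150.269) mod 360) = 131.313°.
131.313° > 109.671° ⇒ outside.

No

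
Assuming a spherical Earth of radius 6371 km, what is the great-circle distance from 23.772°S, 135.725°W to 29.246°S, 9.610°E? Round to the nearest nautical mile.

Δλ = 9.610 − -135.725 = 145.335°.
Δφ = -29.246 − -23.772 = -5.474°.
a = sin²(Δφ/2) + cos φ₁ · cos φ₂ · sin²(Δλ/2) = 0.729912.
c = 2·atan2(√a, √(1−a)) = 2.04859 rad → d = 6371·c ≈ 13051.58 km ≈ 7047.29 nmi.

7047 nmi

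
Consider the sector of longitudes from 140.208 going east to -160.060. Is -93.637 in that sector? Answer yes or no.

No

Band width going east from +140.208° to -160.060°: ((-160.060 − 140.208) mod 360) = 59.732°.
Offset of -93.637° east of the west edge: ((-93.637 − 140.208) mod 360) = 126.155°.
126.155° > 59.732° ⇒ outside.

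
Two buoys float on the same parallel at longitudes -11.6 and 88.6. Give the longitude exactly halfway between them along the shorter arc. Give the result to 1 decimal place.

+38.5°

Signed shortest Δλ from -11.6° to +88.6° is +100.2°.
Midpoint longitude = -11.6° + (+100.2°)/2 = -11.6° + 50.1° = +38.5°.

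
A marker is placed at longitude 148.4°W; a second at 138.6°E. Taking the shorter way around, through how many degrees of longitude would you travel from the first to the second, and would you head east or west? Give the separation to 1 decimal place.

Raw difference: 138.6 − -148.4 = 287.0°.
Normalise into (−180°, 180°]: 287.0° − 360° = -73.0°.
Negative ⇒ the second point lies to the west; separation 73.0°.

73.0° west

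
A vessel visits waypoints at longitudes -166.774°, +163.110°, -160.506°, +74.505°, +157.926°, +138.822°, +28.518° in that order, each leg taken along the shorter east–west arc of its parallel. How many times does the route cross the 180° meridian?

Leg 1: -166.774° → +163.110°, shortest Δλ = -30.116° (west) — crosses 180°.
Leg 2: +163.110° → -160.506°, shortest Δλ = 36.384° (east) — crosses 180°.
Leg 3: -160.506° → +74.505°, shortest Δλ = -124.989° (west) — crosses 180°.
Leg 4: +74.505° → +157.926°, shortest Δλ = 83.421° (east) — does not cross 180°.
Leg 5: +157.926° → +138.822°, shortest Δλ = -19.104° (west) — does not cross 180°.
Leg 6: +138.822° → +28.518°, shortest Δλ = -110.304° (west) — does not cross 180°.
Total crossings: 3.

3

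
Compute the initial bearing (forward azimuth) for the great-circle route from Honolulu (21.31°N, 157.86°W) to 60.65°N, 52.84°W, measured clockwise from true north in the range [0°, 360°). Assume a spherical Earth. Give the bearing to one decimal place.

28.9°

Δλ = -52.84 − -157.86 = 105.02°.
θ = atan2( sin Δλ · cos φ₂ , cos φ₁ · sin φ₂ − sin φ₁ · cos φ₂ · cos Δλ )
  = atan2(0.47340, 0.85821) = 28.882° → normalised to [0°, 360°): 28.882°.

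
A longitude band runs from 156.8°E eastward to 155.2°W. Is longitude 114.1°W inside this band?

Band width going east from +156.8° to -155.2°: ((-155.2 − 156.8) mod 360) = 48.0°.
Offset of -114.1° east of the west edge: ((-114.1 − 156.8) mod 360) = 89.1°.
89.1° > 48.0° ⇒ outside.

No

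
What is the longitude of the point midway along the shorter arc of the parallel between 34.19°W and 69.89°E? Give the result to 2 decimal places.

17.85°E

Signed shortest Δλ from -34.19° to +69.89° is +104.08°.
Midpoint longitude = -34.19° + (+104.08°)/2 = -34.19° + 52.04° = +17.85°.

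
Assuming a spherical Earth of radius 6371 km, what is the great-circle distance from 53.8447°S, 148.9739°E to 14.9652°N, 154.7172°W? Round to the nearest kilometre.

Δλ = -154.7172 − 148.9739 = -303.6911°; wrapped into (−180°, 180°]: 56.3089°.
Δφ = 14.9652 − -53.8447 = 68.8099°.
a = sin²(Δφ/2) + cos φ₁ · cos φ₂ · sin²(Δλ/2) = 0.446167.
c = 2·atan2(√a, √(1−a)) = 1.46292 rad → d = 6371·c ≈ 9320.27 km.

9320 km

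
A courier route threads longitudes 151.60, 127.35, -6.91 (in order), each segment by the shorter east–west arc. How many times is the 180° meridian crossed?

Leg 1: +151.60° → +127.35°, shortest Δλ = -24.25° (west) — does not cross 180°.
Leg 2: +127.35° → -6.91°, shortest Δλ = -134.26° (west) — does not cross 180°.
Total crossings: 0.

0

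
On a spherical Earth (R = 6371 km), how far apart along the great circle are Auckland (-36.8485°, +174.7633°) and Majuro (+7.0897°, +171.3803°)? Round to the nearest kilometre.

4898 km

Δλ = 171.3803 − 174.7633 = -3.3830°.
Δφ = 7.0897 − -36.8485 = 43.9382°.
a = sin²(Δφ/2) + cos φ₁ · cos φ₂ · sin²(Δλ/2) = 0.140648.
c = 2·atan2(√a, √(1−a)) = 0.76886 rad → d = 6371·c ≈ 4898.40 km.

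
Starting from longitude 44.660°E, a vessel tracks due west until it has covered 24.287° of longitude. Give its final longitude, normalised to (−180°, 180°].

Start at +44.660°; shift −24.287° → +20.373°.
+20.373° already lies in (−180°, 180°].

20.373°E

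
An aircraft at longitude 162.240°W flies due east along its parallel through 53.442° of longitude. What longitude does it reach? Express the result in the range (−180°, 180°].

108.798°W

Start at -162.240°; shift +53.442° → -108.798°.
-108.798° already lies in (−180°, 180°].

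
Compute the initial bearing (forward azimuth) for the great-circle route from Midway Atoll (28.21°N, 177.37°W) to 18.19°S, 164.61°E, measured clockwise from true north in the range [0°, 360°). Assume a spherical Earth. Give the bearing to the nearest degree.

203°

Δλ = 164.61 − -177.37 = 341.98°; wrapped into (−180°, 180°]: -18.02°.
θ = atan2( sin Δλ · cos φ₂ , cos φ₁ · sin φ₂ − sin φ₁ · cos φ₂ · cos Δλ )
  = atan2(-0.29389, -0.70214) = -157.288° → normalised to [0°, 360°): 202.712°.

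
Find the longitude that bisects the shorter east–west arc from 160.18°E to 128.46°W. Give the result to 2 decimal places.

Signed shortest Δλ from +160.18° to -128.46° is +71.36°.
Midpoint longitude = +160.18° + (+71.36°)/2 = +160.18° + 35.68° = +195.86°.
Normalise into (−180°, 180°]: -164.14°.
(The naïve average (+160.18 + -128.46)/2 = 15.86° is on the wrong side of the globe.)

164.14°W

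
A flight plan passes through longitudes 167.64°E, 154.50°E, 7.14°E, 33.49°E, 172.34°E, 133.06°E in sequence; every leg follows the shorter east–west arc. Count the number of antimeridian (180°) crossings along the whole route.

Leg 1: +167.64° → +154.50°, shortest Δλ = -13.14° (west) — does not cross 180°.
Leg 2: +154.50° → +7.14°, shortest Δλ = -147.36° (west) — does not cross 180°.
Leg 3: +7.14° → +33.49°, shortest Δλ = 26.35° (east) — does not cross 180°.
Leg 4: +33.49° → +172.34°, shortest Δλ = 138.85° (east) — does not cross 180°.
Leg 5: +172.34° → +133.06°, shortest Δλ = -39.28° (west) — does not cross 180°.
Total crossings: 0.

0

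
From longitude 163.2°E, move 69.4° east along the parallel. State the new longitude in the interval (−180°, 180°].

Start at +163.2°; shift +69.4° → +232.6°.
+232.6° lies outside (−180°, 180°]; subtract 360° → -127.4°.

127.4°W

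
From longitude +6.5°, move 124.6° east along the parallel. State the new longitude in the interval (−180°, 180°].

+131.1°

Start at +6.5°; shift +124.6° → +131.1°.
+131.1° already lies in (−180°, 180°].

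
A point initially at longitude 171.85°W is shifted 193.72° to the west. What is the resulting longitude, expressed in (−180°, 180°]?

5.57°W

Start at -171.85°; shift −193.72° → -365.57°.
-365.57° lies outside (−180°, 180°]; add 360° → -5.57°.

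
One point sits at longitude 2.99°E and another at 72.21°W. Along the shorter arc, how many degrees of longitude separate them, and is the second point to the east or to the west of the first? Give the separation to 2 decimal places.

Raw difference: -72.21 − 2.99 = -75.2°.
Normalise into (−180°, 180°]: -75.2° stays -75.2°.
Negative ⇒ the second point lies to the west; separation 75.20°.

75.20° west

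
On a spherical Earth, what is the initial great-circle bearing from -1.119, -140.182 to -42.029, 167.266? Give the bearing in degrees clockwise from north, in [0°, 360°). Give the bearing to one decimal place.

Δλ = 167.266 − -140.182 = 307.448°; wrapped into (−180°, 180°]: -52.552°.
θ = atan2( sin Δλ · cos φ₂ , cos φ₁ · sin φ₂ − sin φ₁ · cos φ₂ · cos Δλ )
  = atan2(-0.58972, -0.66056) = -138.243° → normalised to [0°, 360°): 221.757°.

221.8°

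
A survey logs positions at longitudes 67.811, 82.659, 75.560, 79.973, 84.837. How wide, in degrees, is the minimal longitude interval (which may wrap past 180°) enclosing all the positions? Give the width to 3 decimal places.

17.026°

Sort the longitudes: +67.811°, +75.560°, +79.973°, +82.659°, +84.837°.
Eastward gaps between consecutive values (wrapping around): 7.749°, 4.413°, 2.686°, 2.178°, 342.974°.
Largest gap = 342.974° ⇒ minimal covering band is its complement: 360° − 342.974° = 17.026°.
Band runs from +67.811° eastward to +84.837°.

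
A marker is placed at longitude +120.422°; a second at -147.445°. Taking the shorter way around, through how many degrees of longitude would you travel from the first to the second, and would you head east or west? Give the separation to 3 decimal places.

Raw difference: -147.445 − 120.422 = -267.867°.
Normalise into (−180°, 180°]: -267.867° + 360° = 92.133°.
Positive ⇒ the second point lies to the east; separation 92.133°.

92.133° east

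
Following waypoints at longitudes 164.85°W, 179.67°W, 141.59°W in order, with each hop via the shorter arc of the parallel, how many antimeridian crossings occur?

Leg 1: -164.85° → -179.67°, shortest Δλ = -14.82° (west) — does not cross 180°.
Leg 2: -179.67° → -141.59°, shortest Δλ = 38.08° (east) — does not cross 180°.
Total crossings: 0.

0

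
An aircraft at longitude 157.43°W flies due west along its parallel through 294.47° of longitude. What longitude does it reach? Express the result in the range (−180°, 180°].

91.90°W

Start at -157.43°; shift −294.47° → -451.90°.
-451.90° lies outside (−180°, 180°]; add 360° → -91.90°.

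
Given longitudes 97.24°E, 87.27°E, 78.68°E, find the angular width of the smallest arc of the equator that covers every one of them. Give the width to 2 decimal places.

18.56°

Sort the longitudes: +78.68°, +87.27°, +97.24°.
Eastward gaps between consecutive values (wrapping around): 8.59°, 9.97°, 341.44°.
Largest gap = 341.44° ⇒ minimal covering band is its complement: 360° − 341.44° = 18.56°.
Band runs from +78.68° eastward to +97.24°.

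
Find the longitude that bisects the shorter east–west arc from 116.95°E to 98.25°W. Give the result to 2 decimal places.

Signed shortest Δλ from +116.95° to -98.25° is +144.80°.
Midpoint longitude = +116.95° + (+144.80°)/2 = +116.95° + 72.40° = +189.35°.
Normalise into (−180°, 180°]: -170.65°.
(The naïve average (+116.95 + -98.25)/2 = 9.35° is on the wrong side of the globe.)

170.65°W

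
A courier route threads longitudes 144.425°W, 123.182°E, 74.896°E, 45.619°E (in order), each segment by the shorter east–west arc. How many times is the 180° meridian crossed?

1

Leg 1: -144.425° → +123.182°, shortest Δλ = -92.393° (west) — crosses 180°.
Leg 2: +123.182° → +74.896°, shortest Δλ = -48.286° (west) — does not cross 180°.
Leg 3: +74.896° → +45.619°, shortest Δλ = -29.277° (west) — does not cross 180°.
Total crossings: 1.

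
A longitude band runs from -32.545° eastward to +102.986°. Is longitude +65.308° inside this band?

Yes

Band width going east from -32.545° to +102.986°: ((102.986 − -32.545) mod 360) = 135.531°.
Offset of +65.308° east of the west edge: ((65.308 − -32.545) mod 360) = 97.853°.
97.853° ≤ 135.531° ⇒ inside.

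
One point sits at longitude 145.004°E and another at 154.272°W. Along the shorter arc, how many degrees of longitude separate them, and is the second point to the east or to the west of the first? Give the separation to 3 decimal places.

Raw difference: -154.272 − 145.004 = -299.276°.
Normalise into (−180°, 180°]: -299.276° + 360° = 60.724°.
Positive ⇒ the second point lies to the east; separation 60.724°.

60.724° east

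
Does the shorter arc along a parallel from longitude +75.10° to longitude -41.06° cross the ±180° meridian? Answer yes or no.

Signed shortest Δλ = ((-41.06 − 75.10 + 180) mod 360) − 180 = -116.16°.
Going west by 116.16° from +75.10° reaches -41.06° without touching 180°.

No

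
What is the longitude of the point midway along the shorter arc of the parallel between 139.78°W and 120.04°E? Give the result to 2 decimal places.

170.13°E

Signed shortest Δλ from -139.78° to +120.04° is -100.18°.
Midpoint longitude = -139.78° + (-100.18°)/2 = -139.78° − 50.09° = -189.87°.
Normalise into (−180°, 180°]: +170.13°.
(The naïve average (-139.78 + +120.04)/2 = -9.87° is on the wrong side of the globe.)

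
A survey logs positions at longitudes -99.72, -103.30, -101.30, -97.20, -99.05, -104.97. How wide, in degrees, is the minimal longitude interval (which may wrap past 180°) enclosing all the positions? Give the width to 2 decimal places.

7.77°

Sort the longitudes: -104.97°, -103.30°, -101.30°, -99.72°, -99.05°, -97.20°.
Eastward gaps between consecutive values (wrapping around): 1.67°, 2.00°, 1.58°, 0.67°, 1.85°, 352.23°.
Largest gap = 352.23° ⇒ minimal covering band is its complement: 360° − 352.23° = 7.77°.
Band runs from -104.97° eastward to -97.20°.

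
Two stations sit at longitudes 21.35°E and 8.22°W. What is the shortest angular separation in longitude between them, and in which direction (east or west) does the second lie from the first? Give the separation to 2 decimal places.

Raw difference: -8.22 − 21.35 = -29.57°.
Normalise into (−180°, 180°]: -29.57° stays -29.57°.
Negative ⇒ the second point lies to the west; separation 29.57°.

29.57° west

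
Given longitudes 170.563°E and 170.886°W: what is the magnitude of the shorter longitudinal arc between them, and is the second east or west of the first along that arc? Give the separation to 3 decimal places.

18.551° east

Raw difference: -170.886 − 170.563 = -341.449°.
Normalise into (−180°, 180°]: -341.449° + 360° = 18.551°.
Positive ⇒ the second point lies to the east; separation 18.551°.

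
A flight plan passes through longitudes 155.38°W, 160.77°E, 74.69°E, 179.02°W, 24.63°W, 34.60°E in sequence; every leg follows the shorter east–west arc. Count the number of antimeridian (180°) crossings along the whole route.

2

Leg 1: -155.38° → +160.77°, shortest Δλ = -43.85° (west) — crosses 180°.
Leg 2: +160.77° → +74.69°, shortest Δλ = -86.08° (west) — does not cross 180°.
Leg 3: +74.69° → -179.02°, shortest Δλ = 106.29° (east) — crosses 180°.
Leg 4: -179.02° → -24.63°, shortest Δλ = 154.39° (east) — does not cross 180°.
Leg 5: -24.63° → +34.60°, shortest Δλ = 59.23° (east) — does not cross 180°.
Total crossings: 2.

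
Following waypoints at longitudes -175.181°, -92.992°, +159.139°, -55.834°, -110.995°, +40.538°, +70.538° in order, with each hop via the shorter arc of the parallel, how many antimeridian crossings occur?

Leg 1: -175.181° → -92.992°, shortest Δλ = 82.189° (east) — does not cross 180°.
Leg 2: -92.992° → +159.139°, shortest Δλ = -107.869° (west) — crosses 180°.
Leg 3: +159.139° → -55.834°, shortest Δλ = 145.027° (east) — crosses 180°.
Leg 4: -55.834° → -110.995°, shortest Δλ = -55.161° (west) — does not cross 180°.
Leg 5: -110.995° → +40.538°, shortest Δλ = 151.533° (east) — does not cross 180°.
Leg 6: +40.538° → +70.538°, shortest Δλ = 30.0° (east) — does not cross 180°.
Total crossings: 2.

2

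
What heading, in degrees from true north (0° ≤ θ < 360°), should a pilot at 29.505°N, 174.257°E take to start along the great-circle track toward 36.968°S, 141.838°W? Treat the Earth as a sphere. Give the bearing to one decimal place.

145.5°

Δλ = -141.838 − 174.257 = -316.095°; wrapped into (−180°, 180°]: 43.905°.
θ = atan2( sin Δλ · cos φ₂ , cos φ₁ · sin φ₂ − sin φ₁ · cos φ₂ · cos Δλ )
  = atan2(0.55406, -0.80689) = 145.524° → normalised to [0°, 360°): 145.524°.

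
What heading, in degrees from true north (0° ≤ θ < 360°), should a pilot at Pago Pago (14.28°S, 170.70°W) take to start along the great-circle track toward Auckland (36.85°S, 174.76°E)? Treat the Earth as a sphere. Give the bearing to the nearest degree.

Δλ = 174.76 − -170.70 = 345.46°; wrapped into (−180°, 180°]: -14.54°.
θ = atan2( sin Δλ · cos φ₂ , cos φ₁ · sin φ₂ − sin φ₁ · cos φ₂ · cos Δλ )
  = atan2(-0.20090, -0.39013) = -152.754° → normalised to [0°, 360°): 207.246°.

207°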